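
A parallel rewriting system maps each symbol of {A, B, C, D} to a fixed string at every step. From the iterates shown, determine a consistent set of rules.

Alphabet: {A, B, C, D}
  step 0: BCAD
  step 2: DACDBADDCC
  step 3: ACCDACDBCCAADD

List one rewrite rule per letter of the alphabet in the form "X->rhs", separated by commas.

A->CC, B->CDB, C->D, D->A

  step 2 ⇒ step 3: DACDBADDCC ⇒ A·CC·D·A·CDB·CC·A·A·D·D
    A ↦ CC
    B ↦ CDB
    C ↦ D
    D ↦ A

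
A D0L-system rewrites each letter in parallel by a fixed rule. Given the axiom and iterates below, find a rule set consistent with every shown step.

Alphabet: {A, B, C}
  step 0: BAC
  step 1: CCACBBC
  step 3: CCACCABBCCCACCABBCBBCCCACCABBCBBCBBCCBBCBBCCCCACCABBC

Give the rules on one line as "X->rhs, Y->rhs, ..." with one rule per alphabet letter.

A->C, B->CCA, C->BBC

  step 0 ⇒ step 1: BAC ⇒ CCA·C·BBC
    A ↦ C
    B ↦ CCA
    C ↦ BBC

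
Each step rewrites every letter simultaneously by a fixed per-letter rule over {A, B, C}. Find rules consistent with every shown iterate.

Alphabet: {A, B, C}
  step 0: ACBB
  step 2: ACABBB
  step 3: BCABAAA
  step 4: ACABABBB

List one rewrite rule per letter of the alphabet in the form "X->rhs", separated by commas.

A->B, B->A, C->CA

  step 3 ⇒ step 4: BCABAAA ⇒ A·CA·B·A·B·B·B
    A ↦ B
    B ↦ A
    C ↦ CA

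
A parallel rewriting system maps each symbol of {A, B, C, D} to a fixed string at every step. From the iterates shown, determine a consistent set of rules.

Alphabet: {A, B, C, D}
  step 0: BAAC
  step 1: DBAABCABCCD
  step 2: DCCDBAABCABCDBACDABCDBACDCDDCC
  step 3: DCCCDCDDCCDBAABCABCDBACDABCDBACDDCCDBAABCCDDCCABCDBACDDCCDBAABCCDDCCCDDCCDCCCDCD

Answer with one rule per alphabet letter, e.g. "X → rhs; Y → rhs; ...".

A->ABC, B->DBA, C->CD, D->DCC

  step 2 ⇒ step 3: DCCDBAABCABCDBACDABCDBACDCDDCC ⇒ DCC·CD·CD·DCC·DBA·ABC·ABC·DBA·CD·ABC·DBA·CD·DCC·DBA·ABC·CD·DCC·ABC·DBA·CD·DCC·DBA·ABC·CD·DCC·CD·DCC·DCC·CD·CD
    A ↦ ABC
    B ↦ DBA
    C ↦ CD
    D ↦ DCC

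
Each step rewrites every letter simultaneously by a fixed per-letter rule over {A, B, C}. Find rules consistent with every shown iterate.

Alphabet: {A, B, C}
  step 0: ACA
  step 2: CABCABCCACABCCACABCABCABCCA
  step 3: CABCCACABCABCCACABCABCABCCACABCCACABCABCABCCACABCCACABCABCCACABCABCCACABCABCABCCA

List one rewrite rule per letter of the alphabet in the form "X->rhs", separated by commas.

  step 2 ⇒ step 3: CABCABCCACABCCACABCABCABCCA ⇒ CAB·CCA·CAB·CAB·CCA·CAB·CAB·CAB·CCA·CAB·CCA·CAB·CAB·CAB·CCA·CAB·CCA·CAB·CAB·CCA·CAB·CAB·CCA·CAB·CAB·CAB·CCA
    A ↦ CCA
    B ↦ CAB
    C ↦ CAB

A->CCA, B->CAB, C->CAB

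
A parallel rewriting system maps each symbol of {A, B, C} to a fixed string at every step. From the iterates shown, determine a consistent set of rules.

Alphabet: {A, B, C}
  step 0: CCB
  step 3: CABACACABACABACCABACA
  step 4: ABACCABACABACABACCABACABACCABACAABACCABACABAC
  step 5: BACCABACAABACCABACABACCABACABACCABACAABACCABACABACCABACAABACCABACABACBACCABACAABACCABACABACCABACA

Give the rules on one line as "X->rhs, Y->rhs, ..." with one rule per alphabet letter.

  step 4 ⇒ step 5: ABACCABACABACABACCABACABACCABACAABACCABACABAC ⇒ BAC·CA·BAC·A·A·BAC·CA·BAC·A·BAC·CA·BAC·A·BAC·CA·BAC·A·A·BAC·CA·BAC·A·BAC·CA·BAC·A·A·BAC·CA·BAC·A·BAC·BAC·CA·BAC·A·A·BAC·CA·BAC·A·BAC·CA·BAC·A
    A ↦ BAC
    B ↦ CA
    C ↦ A

A->BAC, B->CA, C->A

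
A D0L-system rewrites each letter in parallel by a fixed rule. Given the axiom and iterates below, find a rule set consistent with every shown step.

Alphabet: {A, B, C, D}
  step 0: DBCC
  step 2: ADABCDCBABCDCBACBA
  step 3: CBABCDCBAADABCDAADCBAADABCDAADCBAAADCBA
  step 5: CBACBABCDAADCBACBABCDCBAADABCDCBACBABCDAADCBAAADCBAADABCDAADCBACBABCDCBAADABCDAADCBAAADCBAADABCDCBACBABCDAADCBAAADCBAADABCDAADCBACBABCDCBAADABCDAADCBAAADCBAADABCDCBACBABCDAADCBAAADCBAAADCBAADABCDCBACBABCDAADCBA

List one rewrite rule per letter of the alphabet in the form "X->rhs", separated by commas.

A->CBA, B->AD, C->A, D->BCD

  step 2 ⇒ step 3: ADABCDCBABCDCBACBA ⇒ CBA·BCD·CBA·AD·A·BCD·A·AD·CBA·AD·A·BCD·A·AD·CBA·A·AD·CBA
    A ↦ CBA
    B ↦ AD
    C ↦ A
    D ↦ BCD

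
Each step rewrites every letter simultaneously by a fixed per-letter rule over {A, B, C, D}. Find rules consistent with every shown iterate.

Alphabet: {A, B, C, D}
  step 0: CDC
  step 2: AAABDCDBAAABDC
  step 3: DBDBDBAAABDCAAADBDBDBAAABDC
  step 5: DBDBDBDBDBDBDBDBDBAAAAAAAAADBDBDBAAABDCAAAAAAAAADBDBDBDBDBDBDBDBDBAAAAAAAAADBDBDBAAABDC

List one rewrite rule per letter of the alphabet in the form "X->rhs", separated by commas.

A->DB, B->AA, C->BDC, D->A

  step 2 ⇒ step 3: AAABDCDBAAABDC ⇒ DB·DB·DB·AA·A·BDC·A·AA·DB·DB·DB·AA·A·BDC
    A ↦ DB
    B ↦ AA
    C ↦ BDC
    D ↦ A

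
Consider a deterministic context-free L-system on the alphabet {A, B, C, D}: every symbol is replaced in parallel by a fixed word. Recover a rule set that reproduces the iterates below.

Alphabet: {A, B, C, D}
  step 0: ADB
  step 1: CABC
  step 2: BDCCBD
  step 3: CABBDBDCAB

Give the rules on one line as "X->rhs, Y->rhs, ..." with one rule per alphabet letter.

A->C, B->C, C->BD, D->AB

  step 2 ⇒ step 3: BDCCBD ⇒ C·AB·BD·BD·C·AB
    B ↦ C
    C ↦ BD
    D ↦ AB
  step 0 ⇒ step 1: ADB ⇒ C·AB·C
    A ↦ C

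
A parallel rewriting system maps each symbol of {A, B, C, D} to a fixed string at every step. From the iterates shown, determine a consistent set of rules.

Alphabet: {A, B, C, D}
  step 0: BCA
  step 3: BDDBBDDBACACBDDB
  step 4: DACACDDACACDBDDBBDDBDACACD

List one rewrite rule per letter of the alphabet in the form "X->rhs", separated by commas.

  step 3 ⇒ step 4: BDDBBDDBACACBDDB ⇒ D·AC·AC·D·D·AC·AC·D·BD·DB·BD·DB·D·AC·AC·D
    A ↦ BD
    B ↦ D
    C ↦ DB
    D ↦ AC

A->BD, B->D, C->DB, D->AC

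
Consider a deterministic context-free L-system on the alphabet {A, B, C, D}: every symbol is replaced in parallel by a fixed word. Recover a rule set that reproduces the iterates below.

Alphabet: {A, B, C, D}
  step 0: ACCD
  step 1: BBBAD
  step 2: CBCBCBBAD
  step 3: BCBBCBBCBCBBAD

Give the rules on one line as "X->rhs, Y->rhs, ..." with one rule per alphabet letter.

  step 2 ⇒ step 3: CBCBCBBAD ⇒ B·CB·B·CB·B·CB·CB·B·AD
    A ↦ B
    B ↦ CB
    C ↦ B
    D ↦ AD

A->B, B->CB, C->B, D->AD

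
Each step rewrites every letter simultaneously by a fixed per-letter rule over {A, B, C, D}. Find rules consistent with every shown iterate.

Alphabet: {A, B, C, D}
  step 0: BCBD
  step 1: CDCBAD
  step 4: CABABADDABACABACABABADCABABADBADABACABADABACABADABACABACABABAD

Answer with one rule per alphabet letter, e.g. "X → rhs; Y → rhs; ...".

A->ABA, B->C, C->D, D->BAD

  step 0 ⇒ step 1: BCBD ⇒ C·D·C·BAD
    B ↦ C
    C ↦ D
    D ↦ BAD
    A ↦ ABA  (constrained at step 1)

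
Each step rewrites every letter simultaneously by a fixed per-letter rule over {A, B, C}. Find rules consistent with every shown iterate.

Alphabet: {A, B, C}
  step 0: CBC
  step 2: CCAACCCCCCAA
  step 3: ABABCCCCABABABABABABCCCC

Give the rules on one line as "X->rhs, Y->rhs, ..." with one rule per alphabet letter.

A->CC, B->AA, C->AB

  step 2 ⇒ step 3: CCAACCCCCCAA ⇒ AB·AB·CC·CC·AB·AB·AB·AB·AB·AB·CC·CC
    A ↦ CC
    C ↦ AB
    B ↦ AA  (constrained at step 0)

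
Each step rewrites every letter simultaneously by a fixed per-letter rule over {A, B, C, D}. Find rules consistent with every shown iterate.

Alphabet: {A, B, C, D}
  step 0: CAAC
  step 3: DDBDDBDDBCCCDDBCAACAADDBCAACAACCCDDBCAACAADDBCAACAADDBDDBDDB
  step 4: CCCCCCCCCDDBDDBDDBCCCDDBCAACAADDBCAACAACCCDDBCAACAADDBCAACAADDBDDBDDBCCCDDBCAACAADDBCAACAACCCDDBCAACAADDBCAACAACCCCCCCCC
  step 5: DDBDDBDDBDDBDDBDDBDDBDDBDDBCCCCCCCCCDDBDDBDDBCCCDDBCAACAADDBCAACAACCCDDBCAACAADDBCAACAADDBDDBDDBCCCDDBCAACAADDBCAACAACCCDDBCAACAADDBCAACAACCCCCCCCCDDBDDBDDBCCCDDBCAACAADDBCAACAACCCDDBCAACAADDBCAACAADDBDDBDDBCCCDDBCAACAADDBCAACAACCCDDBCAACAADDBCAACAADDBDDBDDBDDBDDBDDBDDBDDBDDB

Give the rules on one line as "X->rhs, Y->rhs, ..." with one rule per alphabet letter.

A->CAA, B->C, C->DDB, D->C

  step 4 ⇒ step 5: CCCCCCCCCDDBDDBDDBCCCDDBCAACAADDBCAACAACCCDDBCAACAADDBCAACAADDBDDBDDBCCCDDBCAACAADDBCAACAACCCDDBCAACAADDBCAACAACCCCCCCCC ⇒ DDB·DDB·DDB·DDB·DDB·DDB·DDB·DDB·DDB·C·C·C·C·C·C·C·C·C·DDB·DDB·DDB·C·C·C·DDB·CAA·CAA·DDB·CAA·CAA·C·C·C·DDB·CAA·CAA·DDB·CAA·CAA·DDB·DDB·DDB·C·C·C·DDB·CAA·CAA·DDB·CAA·CAA·C·C·C·DDB·CAA·CAA·DDB·CAA·CAA·C·C·C·C·C·C·C·C·C·DDB·DDB·DDB·C·C·C·DDB·CAA·CAA·DDB·CAA·CAA·C·C·C·DDB·CAA·CAA·DDB·CAA·CAA·DDB·DDB·DDB·C·C·C·DDB·CAA·CAA·DDB·CAA·CAA·C·C·C·DDB·CAA·CAA·DDB·CAA·CAA·DDB·DDB·DDB·DDB·DDB·DDB·DDB·DDB·DDB
    A ↦ CAA
    B ↦ C
    C ↦ DDB
    D ↦ C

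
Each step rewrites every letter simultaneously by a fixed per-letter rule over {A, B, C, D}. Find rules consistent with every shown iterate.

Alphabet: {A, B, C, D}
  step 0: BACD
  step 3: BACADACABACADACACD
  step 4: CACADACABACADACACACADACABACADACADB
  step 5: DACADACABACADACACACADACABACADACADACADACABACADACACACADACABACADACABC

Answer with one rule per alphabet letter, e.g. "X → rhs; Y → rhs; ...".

A->ACA, B->C, C->D, D->B

  step 4 ⇒ step 5: CACADACABACADACACACADACABACADACADB ⇒ D·ACA·D·ACA·B·ACA·D·ACA·C·ACA·D·ACA·B·ACA·D·ACA·D·ACA·D·ACA·B·ACA·D·ACA·C·ACA·D·ACA·B·ACA·D·ACA·B·C
    A ↦ ACA
    B ↦ C
    C ↦ D
    D ↦ B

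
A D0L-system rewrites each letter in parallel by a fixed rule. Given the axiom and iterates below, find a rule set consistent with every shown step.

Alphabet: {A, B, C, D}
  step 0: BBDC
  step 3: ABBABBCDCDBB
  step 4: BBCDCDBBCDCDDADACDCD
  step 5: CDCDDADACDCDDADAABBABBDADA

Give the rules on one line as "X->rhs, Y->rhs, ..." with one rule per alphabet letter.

  step 4 ⇒ step 5: BBCDCDBBCDCDDADACDCD ⇒ CD·CD·D·A·D·A·CD·CD·D·A·D·A·A·BB·A·BB·D·A·D·A
    A ↦ BB
    B ↦ CD
    C ↦ D
    D ↦ A

A->BB, B->CD, C->D, D->A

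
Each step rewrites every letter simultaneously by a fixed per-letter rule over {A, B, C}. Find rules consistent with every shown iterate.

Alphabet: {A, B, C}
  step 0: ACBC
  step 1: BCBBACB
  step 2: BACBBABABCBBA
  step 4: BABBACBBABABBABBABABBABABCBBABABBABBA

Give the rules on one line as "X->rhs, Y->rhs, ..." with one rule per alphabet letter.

A->B, B->BA, C->CB

  step 1 ⇒ step 2: BCBBACB ⇒ BA·CB·BA·BA·B·CB·BA
    A ↦ B
    B ↦ BA
    C ↦ CB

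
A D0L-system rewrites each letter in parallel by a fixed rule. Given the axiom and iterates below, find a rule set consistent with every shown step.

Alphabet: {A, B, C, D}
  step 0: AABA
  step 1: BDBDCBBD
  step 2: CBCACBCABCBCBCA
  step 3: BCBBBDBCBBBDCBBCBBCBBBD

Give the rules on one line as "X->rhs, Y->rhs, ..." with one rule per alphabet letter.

A->BD, B->CB, C->B, D->CA

  step 2 ⇒ step 3: CBCACBCABCBCBCA ⇒ B·CB·B·BD·B·CB·B·BD·CB·B·CB·B·CB·B·BD
    A ↦ BD
    B ↦ CB
    C ↦ B
  step 1 ⇒ step 2: BDBDCBBD ⇒ CB·CA·CB·CA·B·CB·CB·CA
    D ↦ CA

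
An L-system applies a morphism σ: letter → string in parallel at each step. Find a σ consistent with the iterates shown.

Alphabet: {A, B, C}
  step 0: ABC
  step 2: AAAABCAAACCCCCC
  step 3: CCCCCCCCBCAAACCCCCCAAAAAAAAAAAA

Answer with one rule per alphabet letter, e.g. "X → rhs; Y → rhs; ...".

  step 2 ⇒ step 3: AAAABCAAACCCCCC ⇒ CC·CC·CC·CC·BCA·AA·CC·CC·CC·AA·AA·AA·AA·AA·AA
    A ↦ CC
    B ↦ BCA
    C ↦ AA

A->CC, B->BCA, C->AA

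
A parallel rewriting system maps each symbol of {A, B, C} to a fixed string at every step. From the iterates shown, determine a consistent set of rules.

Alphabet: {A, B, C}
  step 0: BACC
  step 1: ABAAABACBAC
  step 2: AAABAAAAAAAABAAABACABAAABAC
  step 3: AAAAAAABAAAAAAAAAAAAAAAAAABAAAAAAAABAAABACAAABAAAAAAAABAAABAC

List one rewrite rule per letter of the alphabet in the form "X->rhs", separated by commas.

  step 2 ⇒ step 3: AAABAAAAAAAABAAABACABAAABAC ⇒ AA·AA·AA·ABA·AA·AA·AA·AA·AA·AA·AA·AA·ABA·AA·AA·AA·ABA·AA·BAC·AA·ABA·AA·AA·AA·ABA·AA·BAC
    A ↦ AA
    B ↦ ABA
    C ↦ BAC

A->AA, B->ABA, C->BAC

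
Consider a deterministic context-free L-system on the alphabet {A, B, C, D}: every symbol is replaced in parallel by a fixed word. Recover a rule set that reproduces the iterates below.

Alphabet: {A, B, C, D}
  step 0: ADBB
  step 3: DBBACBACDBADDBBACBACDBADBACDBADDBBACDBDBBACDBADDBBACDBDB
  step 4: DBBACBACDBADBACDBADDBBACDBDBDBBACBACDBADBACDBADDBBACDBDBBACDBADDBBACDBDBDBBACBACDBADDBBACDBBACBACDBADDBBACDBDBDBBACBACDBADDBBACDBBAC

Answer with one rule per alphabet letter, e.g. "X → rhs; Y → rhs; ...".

A->DB, B->BAC, C->AD, D->DB

  step 3 ⇒ step 4: DBBACBACDBADDBBACBACDBADBACDBADDBBACDBDBBACDBADDBBACDBDB ⇒ DB·BAC·BAC·DB·AD·BAC·DB·AD·DB·BAC·DB·DB·DB·BAC·BAC·DB·AD·BAC·DB·AD·DB·BAC·DB·DB·BAC·DB·AD·DB·BAC·DB·DB·DB·BAC·BAC·DB·AD·DB·BAC·DB·BAC·BAC·DB·AD·DB·BAC·DB·DB·DB·BAC·BAC·DB·AD·DB·BAC·DB·BAC
    A ↦ DB
    B ↦ BAC
    C ↦ AD
    D ↦ DB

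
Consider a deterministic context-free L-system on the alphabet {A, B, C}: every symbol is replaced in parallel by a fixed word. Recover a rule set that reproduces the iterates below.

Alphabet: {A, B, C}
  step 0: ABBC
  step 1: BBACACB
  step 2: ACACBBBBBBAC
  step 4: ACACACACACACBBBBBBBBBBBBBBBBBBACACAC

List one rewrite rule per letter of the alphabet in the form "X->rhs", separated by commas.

  step 1 ⇒ step 2: BBACACB ⇒ AC·AC·BB·B·BB·B·AC
    A ↦ BB
    B ↦ AC
    C ↦ B

A->BB, B->AC, C->B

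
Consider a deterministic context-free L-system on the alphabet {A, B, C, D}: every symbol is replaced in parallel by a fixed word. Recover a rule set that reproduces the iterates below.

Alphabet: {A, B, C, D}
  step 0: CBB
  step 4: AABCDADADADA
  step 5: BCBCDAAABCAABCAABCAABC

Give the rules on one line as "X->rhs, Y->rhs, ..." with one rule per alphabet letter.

A->BC, B->D, C->A, D->AA

  step 4 ⇒ step 5: AABCDADADADA ⇒ BC·BC·D·A·AA·BC·AA·BC·AA·BC·AA·BC
    A ↦ BC
    B ↦ D
    C ↦ A
    D ↦ AA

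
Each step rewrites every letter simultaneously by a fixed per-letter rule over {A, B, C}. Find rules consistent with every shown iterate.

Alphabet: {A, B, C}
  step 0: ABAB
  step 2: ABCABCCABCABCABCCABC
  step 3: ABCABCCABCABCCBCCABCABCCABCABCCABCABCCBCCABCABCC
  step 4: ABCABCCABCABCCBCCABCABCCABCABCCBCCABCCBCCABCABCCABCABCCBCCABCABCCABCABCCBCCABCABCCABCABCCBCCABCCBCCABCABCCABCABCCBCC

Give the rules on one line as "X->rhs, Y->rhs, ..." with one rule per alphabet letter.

A->ABC, B->A, C->BCC

  step 3 ⇒ step 4: ABCABCCABCABCCBCCABCABCCABCABCCABCABCCBCCABCABCC ⇒ ABC·A·BCC·ABC·A·BCC·BCC·ABC·A·BCC·ABC·A·BCC·BCC·A·BCC·BCC·ABC·A·BCC·ABC·A·BCC·BCC·ABC·A·BCC·ABC·A·BCC·BCC·ABC·A·BCC·ABC·A·BCC·BCC·A·BCC·BCC·ABC·A·BCC·ABC·A·BCC·BCC
    A ↦ ABC
    B ↦ A
    C ↦ BCC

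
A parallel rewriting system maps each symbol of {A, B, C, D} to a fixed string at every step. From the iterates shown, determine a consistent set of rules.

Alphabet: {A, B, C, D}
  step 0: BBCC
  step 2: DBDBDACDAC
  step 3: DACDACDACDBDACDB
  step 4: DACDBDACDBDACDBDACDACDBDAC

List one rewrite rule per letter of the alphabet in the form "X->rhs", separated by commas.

  step 3 ⇒ step 4: DACDACDACDBDACDB ⇒ DA·C·DB·DA·C·DB·DA·C·DB·DA·C·DA·C·DB·DA·C
    A ↦ C
    B ↦ C
    C ↦ DB
    D ↦ DA

A->C, B->C, C->DB, D->DA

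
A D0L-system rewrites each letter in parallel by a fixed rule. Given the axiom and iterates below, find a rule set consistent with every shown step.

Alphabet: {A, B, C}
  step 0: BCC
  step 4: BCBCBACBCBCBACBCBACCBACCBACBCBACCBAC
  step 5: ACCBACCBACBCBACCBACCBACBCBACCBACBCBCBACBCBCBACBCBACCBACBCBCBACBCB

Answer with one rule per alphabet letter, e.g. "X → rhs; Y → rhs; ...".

A->B, B->AC, C->CB

  step 4 ⇒ step 5: BCBCBACBCBCBACBCBACCBACCBACBCBACCBAC ⇒ AC·CB·AC·CB·AC·B·CB·AC·CB·AC·CB·AC·B·CB·AC·CB·AC·B·CB·CB·AC·B·CB·CB·AC·B·CB·AC·CB·AC·B·CB·CB·AC·B·CB
    A ↦ B
    B ↦ AC
    C ↦ CB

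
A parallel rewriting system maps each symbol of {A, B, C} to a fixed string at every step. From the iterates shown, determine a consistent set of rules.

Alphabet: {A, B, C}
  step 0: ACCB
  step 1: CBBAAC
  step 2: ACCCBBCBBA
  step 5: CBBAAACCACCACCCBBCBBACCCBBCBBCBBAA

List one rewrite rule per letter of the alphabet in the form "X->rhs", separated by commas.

  step 1 ⇒ step 2: CBBAAC ⇒ A·C·C·CBB·CBB·A
    A ↦ CBB
    B ↦ C
    C ↦ A

A->CBB, B->C, C->A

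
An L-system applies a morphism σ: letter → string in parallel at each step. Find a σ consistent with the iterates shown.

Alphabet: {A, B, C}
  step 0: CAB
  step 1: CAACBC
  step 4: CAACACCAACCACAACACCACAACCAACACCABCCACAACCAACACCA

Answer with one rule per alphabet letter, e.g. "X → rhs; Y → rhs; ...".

  step 0 ⇒ step 1: CAB ⇒ CA·AC·BC
    A ↦ AC
    B ↦ BC
    C ↦ CA

A->AC, B->BC, C->CA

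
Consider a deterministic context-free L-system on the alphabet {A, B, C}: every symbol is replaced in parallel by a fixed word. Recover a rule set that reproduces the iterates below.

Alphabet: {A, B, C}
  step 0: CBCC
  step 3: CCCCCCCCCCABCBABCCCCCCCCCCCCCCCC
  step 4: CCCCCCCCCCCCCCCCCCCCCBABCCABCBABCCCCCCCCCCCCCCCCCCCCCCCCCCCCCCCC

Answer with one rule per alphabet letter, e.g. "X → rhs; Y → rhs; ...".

A->CB, B->AB, C->CC

  step 3 ⇒ step 4: CCCCCCCCCCABCBABCCCCCCCCCCCCCCCC ⇒ CC·CC·CC·CC·CC·CC·CC·CC·CC·CC·CB·AB·CC·AB·CB·AB·CC·CC·CC·CC·CC·CC·CC·CC·CC·CC·CC·CC·CC·CC·CC·CC
    A ↦ CB
    B ↦ AB
    C ↦ CC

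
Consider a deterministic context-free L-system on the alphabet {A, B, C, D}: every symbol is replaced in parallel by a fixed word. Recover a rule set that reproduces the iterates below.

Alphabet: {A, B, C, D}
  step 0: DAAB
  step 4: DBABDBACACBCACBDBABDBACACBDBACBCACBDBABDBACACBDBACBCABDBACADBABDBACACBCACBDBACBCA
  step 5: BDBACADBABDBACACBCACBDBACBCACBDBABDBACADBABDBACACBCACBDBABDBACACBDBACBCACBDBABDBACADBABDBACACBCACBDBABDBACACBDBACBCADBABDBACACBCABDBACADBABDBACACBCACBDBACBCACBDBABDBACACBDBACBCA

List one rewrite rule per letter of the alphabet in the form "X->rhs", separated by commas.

A->CA, B->DBA, C->CB, D->B

  step 4 ⇒ step 5: DBABDBACACBCACBDBABDBACACBDBACBCACBDBABDBACACBDBACBCABDBACADBABDBACACBCACBDBACBCA ⇒ B·DBA·CA·DBA·B·DBA·CA·CB·CA·CB·DBA·CB·CA·CB·DBA·B·DBA·CA·DBA·B·DBA·CA·CB·CA·CB·DBA·B·DBA·CA·CB·DBA·CB·CA·CB·DBA·B·DBA·CA·DBA·B·DBA·CA·CB·CA·CB·DBA·B·DBA·CA·CB·DBA·CB·CA·DBA·B·DBA·CA·CB·CA·B·DBA·CA·DBA·B·DBA·CA·CB·CA·CB·DBA·CB·CA·CB·DBA·B·DBA·CA·CB·DBA·CB·CA
    A ↦ CA
    B ↦ DBA
    C ↦ CB
    D ↦ B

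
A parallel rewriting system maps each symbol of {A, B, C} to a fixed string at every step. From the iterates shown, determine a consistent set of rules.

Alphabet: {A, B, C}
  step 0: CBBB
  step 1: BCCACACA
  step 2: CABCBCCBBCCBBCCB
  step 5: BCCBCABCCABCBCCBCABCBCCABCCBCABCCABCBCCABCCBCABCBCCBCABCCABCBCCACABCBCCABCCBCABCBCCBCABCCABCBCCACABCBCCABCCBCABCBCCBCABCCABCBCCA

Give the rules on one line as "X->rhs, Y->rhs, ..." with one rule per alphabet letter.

  step 1 ⇒ step 2: BCCACACA ⇒ CA·BC·BC·CB·BC·CB·BC·CB
    A ↦ CB
    B ↦ CA
    C ↦ BC

A->CB, B->CA, C->BC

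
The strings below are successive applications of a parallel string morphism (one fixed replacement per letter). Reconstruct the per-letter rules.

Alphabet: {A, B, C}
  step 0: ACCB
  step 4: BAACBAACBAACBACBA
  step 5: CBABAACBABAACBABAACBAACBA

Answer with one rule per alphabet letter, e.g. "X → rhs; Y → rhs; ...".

A->BA, B->C, C->A

  step 4 ⇒ step 5: BAACBAACBAACBACBA ⇒ C·BA·BA·A·C·BA·BA·A·C·BA·BA·A·C·BA·A·C·BA
    A ↦ BA
    B ↦ C
    C ↦ A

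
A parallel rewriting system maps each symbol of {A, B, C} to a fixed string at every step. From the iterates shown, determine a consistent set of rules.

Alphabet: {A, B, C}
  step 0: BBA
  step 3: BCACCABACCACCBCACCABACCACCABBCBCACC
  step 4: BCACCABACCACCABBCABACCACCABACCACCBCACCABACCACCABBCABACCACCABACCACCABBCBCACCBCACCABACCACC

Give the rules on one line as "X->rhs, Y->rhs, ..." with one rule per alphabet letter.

A->AB, B->BC, C->ACC

  step 3 ⇒ step 4: BCACCABACCACCBCACCABACCACCABBCBCACC ⇒ BC·ACC·AB·ACC·ACC·AB·BC·AB·ACC·ACC·AB·ACC·ACC·BC·ACC·AB·ACC·ACC·AB·BC·AB·ACC·ACC·AB·ACC·ACC·AB·BC·BC·ACC·BC·ACC·AB·ACC·ACC
    A ↦ AB
    B ↦ BC
    C ↦ ACC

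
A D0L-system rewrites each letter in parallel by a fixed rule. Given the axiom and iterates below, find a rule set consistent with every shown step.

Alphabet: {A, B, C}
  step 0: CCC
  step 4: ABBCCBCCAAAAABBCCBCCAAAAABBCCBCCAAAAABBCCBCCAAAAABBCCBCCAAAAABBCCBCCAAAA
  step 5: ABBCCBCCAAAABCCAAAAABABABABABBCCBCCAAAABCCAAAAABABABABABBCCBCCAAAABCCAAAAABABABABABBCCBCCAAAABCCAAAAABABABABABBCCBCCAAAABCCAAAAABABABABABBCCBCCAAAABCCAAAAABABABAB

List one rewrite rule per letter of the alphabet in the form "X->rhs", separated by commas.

  step 4 ⇒ step 5: ABBCCBCCAAAAABBCCBCCAAAAABBCCBCCAAAAABBCCBCCAAAAABBCCBCCAAAAABBCCBCCAAAA ⇒ AB·BCC·BCC·AA·AA·BCC·AA·AA·AB·AB·AB·AB·AB·BCC·BCC·AA·AA·BCC·AA·AA·AB·AB·AB·AB·AB·BCC·BCC·AA·AA·BCC·AA·AA·AB·AB·AB·AB·AB·BCC·BCC·AA·AA·BCC·AA·AA·AB·AB·AB·AB·AB·BCC·BCC·AA·AA·BCC·AA·AA·AB·AB·AB·AB·AB·BCC·BCC·AA·AA·BCC·AA·AA·AB·AB·AB·AB
    A ↦ AB
    B ↦ BCC
    C ↦ AA

A->AB, B->BCC, C->AA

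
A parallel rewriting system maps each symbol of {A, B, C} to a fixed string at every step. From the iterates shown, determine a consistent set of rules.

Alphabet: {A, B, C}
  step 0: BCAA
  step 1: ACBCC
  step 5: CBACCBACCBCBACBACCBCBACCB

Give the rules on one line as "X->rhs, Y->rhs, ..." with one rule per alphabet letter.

A->C, B->A, C->CB

  step 0 ⇒ step 1: BCAA ⇒ A·CB·C·C
    A ↦ C
    B ↦ A
    C ↦ CB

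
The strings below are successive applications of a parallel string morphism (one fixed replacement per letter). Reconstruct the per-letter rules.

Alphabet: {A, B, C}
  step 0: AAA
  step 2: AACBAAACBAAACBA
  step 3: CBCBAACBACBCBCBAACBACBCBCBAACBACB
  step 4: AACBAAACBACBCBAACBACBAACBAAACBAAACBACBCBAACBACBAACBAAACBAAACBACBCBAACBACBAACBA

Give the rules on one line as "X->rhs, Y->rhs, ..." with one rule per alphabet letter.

A->CB, B->BA, C->AAC

  step 3 ⇒ step 4: CBCBAACBACBCBCBAACBACBCBCBAACBACB ⇒ AAC·BA·AAC·BA·CB·CB·AAC·BA·CB·AAC·BA·AAC·BA·AAC·BA·CB·CB·AAC·BA·CB·AAC·BA·AAC·BA·AAC·BA·CB·CB·AAC·BA·CB·AAC·BA
    A ↦ CB
    B ↦ BA
    C ↦ AAC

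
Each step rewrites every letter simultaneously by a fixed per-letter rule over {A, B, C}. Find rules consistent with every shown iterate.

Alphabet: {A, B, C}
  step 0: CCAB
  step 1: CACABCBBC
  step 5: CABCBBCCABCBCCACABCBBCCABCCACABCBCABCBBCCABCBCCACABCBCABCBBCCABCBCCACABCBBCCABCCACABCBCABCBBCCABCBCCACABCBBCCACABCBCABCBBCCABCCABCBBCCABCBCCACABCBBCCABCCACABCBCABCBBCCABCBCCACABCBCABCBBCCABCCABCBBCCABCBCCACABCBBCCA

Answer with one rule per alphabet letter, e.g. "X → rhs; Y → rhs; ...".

  step 0 ⇒ step 1: CCAB ⇒ CA·CA·BCB·BC
    A ↦ BCB
    B ↦ BC
    C ↦ CA

A->BCB, B->BC, C->CA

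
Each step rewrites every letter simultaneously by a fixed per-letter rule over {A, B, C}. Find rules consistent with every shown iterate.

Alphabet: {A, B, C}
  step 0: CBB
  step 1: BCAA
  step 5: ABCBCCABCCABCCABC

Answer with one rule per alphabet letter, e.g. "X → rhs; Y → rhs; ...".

A->C, B->A, C->BC

  step 0 ⇒ step 1: CBB ⇒ BC·A·A
    B ↦ A
    C ↦ BC
    A ↦ C  (constrained at step 1)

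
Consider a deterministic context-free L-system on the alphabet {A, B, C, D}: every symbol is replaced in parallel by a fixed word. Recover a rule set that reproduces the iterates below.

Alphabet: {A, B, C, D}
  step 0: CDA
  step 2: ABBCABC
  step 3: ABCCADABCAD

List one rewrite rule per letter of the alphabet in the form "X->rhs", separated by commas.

  step 2 ⇒ step 3: ABBCABC ⇒ AB·C·C·AD·AB·C·AD
    A ↦ AB
    B ↦ C
    C ↦ AD
    D ↦ B  (constrained at step 0)

A->AB, B->C, C->AD, D->B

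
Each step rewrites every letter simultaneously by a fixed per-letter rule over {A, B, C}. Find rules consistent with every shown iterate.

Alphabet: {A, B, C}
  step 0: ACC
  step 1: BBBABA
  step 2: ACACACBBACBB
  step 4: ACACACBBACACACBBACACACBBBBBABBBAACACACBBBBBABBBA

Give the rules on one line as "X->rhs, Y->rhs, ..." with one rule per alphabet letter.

  step 1 ⇒ step 2: BBBABA ⇒ AC·AC·AC·BB·AC·BB
    A ↦ BB
    B ↦ AC
  step 0 ⇒ step 1: ACC ⇒ BB·BA·BA
    C ↦ BA

A->BB, B->AC, C->BA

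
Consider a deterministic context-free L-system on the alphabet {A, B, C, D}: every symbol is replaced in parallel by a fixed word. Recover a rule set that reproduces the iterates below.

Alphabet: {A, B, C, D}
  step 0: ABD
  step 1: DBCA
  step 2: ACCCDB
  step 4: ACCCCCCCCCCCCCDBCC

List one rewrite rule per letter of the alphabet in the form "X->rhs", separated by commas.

  step 1 ⇒ step 2: DBCA ⇒ A·C·CC·DB
    A ↦ DB
    B ↦ C
    C ↦ CC
    D ↦ A

A->DB, B->C, C->CC, D->A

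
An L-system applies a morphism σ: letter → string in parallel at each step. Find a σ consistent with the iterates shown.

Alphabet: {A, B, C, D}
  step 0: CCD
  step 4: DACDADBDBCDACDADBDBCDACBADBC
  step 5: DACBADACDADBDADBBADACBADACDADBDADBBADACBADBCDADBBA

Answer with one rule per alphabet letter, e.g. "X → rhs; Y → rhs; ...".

A->C, B->DB, C->BA, D->DA

  step 4 ⇒ step 5: DACDADBDBCDACDADBDBCDACBADBC ⇒ DA·C·BA·DA·C·DA·DB·DA·DB·BA·DA·C·BA·DA·C·DA·DB·DA·DB·BA·DA·C·BA·DB·C·DA·DB·BA
    A ↦ C
    B ↦ DB
    C ↦ BA
    D ↦ DA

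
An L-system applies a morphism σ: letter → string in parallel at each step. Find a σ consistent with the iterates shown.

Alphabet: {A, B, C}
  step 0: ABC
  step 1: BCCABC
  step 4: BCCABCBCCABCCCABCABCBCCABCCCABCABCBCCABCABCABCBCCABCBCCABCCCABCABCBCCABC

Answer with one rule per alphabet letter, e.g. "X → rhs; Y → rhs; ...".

A->B, B->CC, C->ABC

  step 0 ⇒ step 1: ABC ⇒ B·CC·ABC
    A ↦ B
    B ↦ CC
    C ↦ ABC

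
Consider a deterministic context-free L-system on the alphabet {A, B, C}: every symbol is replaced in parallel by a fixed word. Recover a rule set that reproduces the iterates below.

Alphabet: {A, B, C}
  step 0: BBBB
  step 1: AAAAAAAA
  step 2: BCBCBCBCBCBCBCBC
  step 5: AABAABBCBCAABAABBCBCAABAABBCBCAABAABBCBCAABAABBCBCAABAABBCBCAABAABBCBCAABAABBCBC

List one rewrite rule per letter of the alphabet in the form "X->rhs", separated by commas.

A->BC, B->AA, C->B

  step 1 ⇒ step 2: AAAAAAAA ⇒ BC·BC·BC·BC·BC·BC·BC·BC
    A ↦ BC
  step 0 ⇒ step 1: BBBB ⇒ AA·AA·AA·AA
    B ↦ AA
    C ↦ B  (constrained at step 2)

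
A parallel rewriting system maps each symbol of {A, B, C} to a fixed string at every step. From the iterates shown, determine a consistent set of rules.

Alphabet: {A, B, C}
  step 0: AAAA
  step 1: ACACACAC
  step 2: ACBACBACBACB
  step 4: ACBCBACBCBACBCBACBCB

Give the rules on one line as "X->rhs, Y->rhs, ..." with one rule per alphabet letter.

  step 1 ⇒ step 2: ACACACAC ⇒ AC·B·AC·B·AC·B·AC·B
    A ↦ AC
    C ↦ B
    B ↦ C  (constrained at step 2)

A->AC, B->C, C->B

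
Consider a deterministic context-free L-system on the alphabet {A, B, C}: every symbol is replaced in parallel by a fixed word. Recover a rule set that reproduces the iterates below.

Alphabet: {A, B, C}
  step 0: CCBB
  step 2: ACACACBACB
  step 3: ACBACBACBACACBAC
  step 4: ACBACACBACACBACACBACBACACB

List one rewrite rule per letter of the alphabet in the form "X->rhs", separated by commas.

  step 3 ⇒ step 4: ACBACBACBACACBAC ⇒ AC·B·AC·AC·B·AC·AC·B·AC·AC·B·AC·B·AC·AC·B
    A ↦ AC
    B ↦ AC
    C ↦ B

A->AC, B->AC, C->B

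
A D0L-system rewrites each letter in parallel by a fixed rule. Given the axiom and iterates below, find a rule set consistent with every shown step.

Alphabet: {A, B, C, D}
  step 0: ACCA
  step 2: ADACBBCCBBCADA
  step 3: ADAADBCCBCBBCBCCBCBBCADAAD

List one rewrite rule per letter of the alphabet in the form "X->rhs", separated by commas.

  step 2 ⇒ step 3: ADACBBCCBBCADA ⇒ AD·A·AD·BC·CB·CB·BC·BC·CB·CB·BC·AD·A·AD
    A ↦ AD
    B ↦ CB
    C ↦ BC
    D ↦ A

A->AD, B->CB, C->BC, D->A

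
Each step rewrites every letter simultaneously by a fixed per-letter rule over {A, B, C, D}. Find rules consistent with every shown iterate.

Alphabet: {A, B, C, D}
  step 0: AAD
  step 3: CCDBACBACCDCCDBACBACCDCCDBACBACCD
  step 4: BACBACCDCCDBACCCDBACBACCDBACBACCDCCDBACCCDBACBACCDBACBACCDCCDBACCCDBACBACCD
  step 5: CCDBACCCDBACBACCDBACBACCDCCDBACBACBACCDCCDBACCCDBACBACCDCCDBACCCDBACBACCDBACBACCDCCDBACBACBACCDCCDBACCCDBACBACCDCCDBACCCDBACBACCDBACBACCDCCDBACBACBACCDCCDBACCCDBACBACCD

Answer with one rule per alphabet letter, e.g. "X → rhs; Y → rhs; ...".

A->CD, B->C, C->BAC, D->CD

  step 4 ⇒ step 5: BACBACCDCCDBACCCDBACBACCDBACBACCDCCDBACCCDBACBACCDBACBACCDCCDBACCCDBACBACCD ⇒ C·CD·BAC·C·CD·BAC·BAC·CD·BAC·BAC·CD·C·CD·BAC·BAC·BAC·CD·C·CD·BAC·C·CD·BAC·BAC·CD·C·CD·BAC·C·CD·BAC·BAC·CD·BAC·BAC·CD·C·CD·BAC·BAC·BAC·CD·C·CD·BAC·C·CD·BAC·BAC·CD·C·CD·BAC·C·CD·BAC·BAC·CD·BAC·BAC·CD·C·CD·BAC·BAC·BAC·CD·C·CD·BAC·C·CD·BAC·BAC·CD
    A ↦ CD
    B ↦ C
    C ↦ BAC
    D ↦ CD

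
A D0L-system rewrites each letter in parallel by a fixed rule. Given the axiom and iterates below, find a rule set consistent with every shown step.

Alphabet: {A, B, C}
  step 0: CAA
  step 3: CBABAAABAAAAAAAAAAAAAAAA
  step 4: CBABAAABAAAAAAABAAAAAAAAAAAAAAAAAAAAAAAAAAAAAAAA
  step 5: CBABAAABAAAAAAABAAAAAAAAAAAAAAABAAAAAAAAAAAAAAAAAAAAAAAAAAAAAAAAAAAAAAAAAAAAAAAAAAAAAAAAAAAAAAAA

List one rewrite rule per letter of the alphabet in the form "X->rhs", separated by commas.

  step 4 ⇒ step 5: CBABAAABAAAAAAABAAAAAAAAAAAAAAAAAAAAAAAAAAAAAAAA ⇒ CB·AB·AA·AB·AA·AA·AA·AB·AA·AA·AA·AA·AA·AA·AA·AB·AA·AA·AA·AA·AA·AA·AA·AA·AA·AA·AA·AA·AA·AA·AA·AA·AA·AA·AA·AA·AA·AA·AA·AA·AA·AA·AA·AA·AA·AA·AA·AA
    A ↦ AA
    B ↦ AB
    C ↦ CB

A->AA, B->AB, C->CB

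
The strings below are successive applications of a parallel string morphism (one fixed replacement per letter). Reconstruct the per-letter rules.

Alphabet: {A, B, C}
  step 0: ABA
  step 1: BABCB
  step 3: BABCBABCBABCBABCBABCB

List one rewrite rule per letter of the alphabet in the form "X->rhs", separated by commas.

  step 0 ⇒ step 1: ABA ⇒ B·ABC·B
    A ↦ B
    B ↦ ABC
    C ↦ B  (constrained at step 1)

A->B, B->ABC, C->B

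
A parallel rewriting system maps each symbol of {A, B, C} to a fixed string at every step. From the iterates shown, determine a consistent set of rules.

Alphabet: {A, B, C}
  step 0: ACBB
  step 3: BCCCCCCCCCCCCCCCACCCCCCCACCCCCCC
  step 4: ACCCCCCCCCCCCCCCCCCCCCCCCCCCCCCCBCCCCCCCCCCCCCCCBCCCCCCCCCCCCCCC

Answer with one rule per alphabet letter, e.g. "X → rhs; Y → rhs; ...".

  step 3 ⇒ step 4: BCCCCCCCCCCCCCCCACCCCCCCACCCCCCC ⇒ AC·CC·CC·CC·CC·CC·CC·CC·CC·CC·CC·CC·CC·CC·CC·CC·BC·CC·CC·CC·CC·CC·CC·CC·BC·CC·CC·CC·CC·CC·CC·CC
    A ↦ BC
    B ↦ AC
    C ↦ CC

A->BC, B->AC, C->CC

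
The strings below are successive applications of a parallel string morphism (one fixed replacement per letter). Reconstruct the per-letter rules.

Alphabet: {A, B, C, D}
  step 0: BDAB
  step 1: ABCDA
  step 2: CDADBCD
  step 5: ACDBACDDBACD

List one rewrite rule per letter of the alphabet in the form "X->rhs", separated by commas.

A->CD, B->A, C->D, D->B

  step 1 ⇒ step 2: ABCDA ⇒ CD·A·D·B·CD
    A ↦ CD
    B ↦ A
    C ↦ D
    D ↦ B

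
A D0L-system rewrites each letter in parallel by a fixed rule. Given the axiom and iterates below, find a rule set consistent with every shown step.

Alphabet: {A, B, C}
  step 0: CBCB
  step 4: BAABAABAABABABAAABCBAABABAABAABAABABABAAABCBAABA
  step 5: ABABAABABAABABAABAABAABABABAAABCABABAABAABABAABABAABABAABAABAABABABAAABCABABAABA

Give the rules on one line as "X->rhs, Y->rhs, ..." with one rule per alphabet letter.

A->BA, B->A, C->ABC

  step 4 ⇒ step 5: BAABAABAABABABAAABCBAABABAABAABAABABABAAABCBAABA ⇒ A·BA·BA·A·BA·BA·A·BA·BA·A·BA·A·BA·A·BA·BA·BA·A·ABC·A·BA·BA·A·BA·A·BA·BA·A·BA·BA·A·BA·BA·A·BA·A·BA·A·BA·BA·BA·A·ABC·A·BA·BA·A·BA
    A ↦ BA
    B ↦ A
    C ↦ ABC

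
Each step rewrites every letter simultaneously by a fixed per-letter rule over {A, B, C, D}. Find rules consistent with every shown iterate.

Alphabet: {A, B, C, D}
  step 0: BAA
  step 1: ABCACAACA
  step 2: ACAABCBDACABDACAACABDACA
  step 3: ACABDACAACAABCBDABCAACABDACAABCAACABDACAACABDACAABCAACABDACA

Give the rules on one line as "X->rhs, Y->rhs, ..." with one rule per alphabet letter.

  step 2 ⇒ step 3: ACAABCBDACABDACAACABDACA ⇒ ACA·BD·ACA·ACA·ABC·BD·ABC·A·ACA·BD·ACA·ABC·A·ACA·BD·ACA·ACA·BD·ACA·ABC·A·ACA·BD·ACA
    A ↦ ACA
    B ↦ ABC
    C ↦ BD
    D ↦ A

A->ACA, B->ABC, C->BD, D->A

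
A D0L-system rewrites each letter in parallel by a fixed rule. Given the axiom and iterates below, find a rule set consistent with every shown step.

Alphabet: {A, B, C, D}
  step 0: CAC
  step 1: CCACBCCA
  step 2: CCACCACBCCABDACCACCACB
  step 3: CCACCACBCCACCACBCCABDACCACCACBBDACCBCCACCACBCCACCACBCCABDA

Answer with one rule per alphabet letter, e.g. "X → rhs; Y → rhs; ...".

A->CB, B->BDA, C->CCA, D->C

  step 2 ⇒ step 3: CCACCACBCCABDACCACCACB ⇒ CCA·CCA·CB·CCA·CCA·CB·CCA·BDA·CCA·CCA·CB·BDA·C·CB·CCA·CCA·CB·CCA·CCA·CB·CCA·BDA
    A ↦ CB
    B ↦ BDA
    C ↦ CCA
    D ↦ C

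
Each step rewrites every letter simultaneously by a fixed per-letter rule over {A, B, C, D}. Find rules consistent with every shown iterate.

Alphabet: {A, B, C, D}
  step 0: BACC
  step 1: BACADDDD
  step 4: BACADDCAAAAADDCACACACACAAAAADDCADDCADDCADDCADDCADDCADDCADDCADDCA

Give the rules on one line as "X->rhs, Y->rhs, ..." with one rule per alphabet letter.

  step 0 ⇒ step 1: BACC ⇒ BA·CA·DD·DD
    A ↦ CA
    B ↦ BA
    C ↦ DD
    D ↦ AA  (constrained at step 1)

A->CA, B->BA, C->DD, D->AA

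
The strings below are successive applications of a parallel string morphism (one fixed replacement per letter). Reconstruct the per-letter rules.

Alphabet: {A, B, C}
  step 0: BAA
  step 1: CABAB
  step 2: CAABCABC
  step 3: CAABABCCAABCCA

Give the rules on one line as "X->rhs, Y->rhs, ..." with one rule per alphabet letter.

A->AB, B->C, C->CA

  step 2 ⇒ step 3: CAABCABC ⇒ CA·AB·AB·C·CA·AB·C·CA
    A ↦ AB
    B ↦ C
    C ↦ CA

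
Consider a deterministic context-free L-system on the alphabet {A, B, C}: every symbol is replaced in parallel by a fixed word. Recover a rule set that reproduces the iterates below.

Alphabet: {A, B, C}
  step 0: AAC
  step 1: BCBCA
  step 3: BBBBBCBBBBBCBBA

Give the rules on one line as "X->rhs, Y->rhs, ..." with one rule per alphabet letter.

A->BC, B->BB, C->A

  step 0 ⇒ step 1: AAC ⇒ BC·BC·A
    A ↦ BC
    C ↦ A
    B ↦ BB  (constrained at step 1)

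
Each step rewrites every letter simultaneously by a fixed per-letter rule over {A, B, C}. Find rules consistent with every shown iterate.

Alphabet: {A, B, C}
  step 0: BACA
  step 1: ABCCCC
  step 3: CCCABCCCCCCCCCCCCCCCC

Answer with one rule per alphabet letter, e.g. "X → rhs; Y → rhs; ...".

A->C, B->AB, C->CC

  step 0 ⇒ step 1: BACA ⇒ AB·C·CC·C
    A ↦ C
    B ↦ AB
    C ↦ CC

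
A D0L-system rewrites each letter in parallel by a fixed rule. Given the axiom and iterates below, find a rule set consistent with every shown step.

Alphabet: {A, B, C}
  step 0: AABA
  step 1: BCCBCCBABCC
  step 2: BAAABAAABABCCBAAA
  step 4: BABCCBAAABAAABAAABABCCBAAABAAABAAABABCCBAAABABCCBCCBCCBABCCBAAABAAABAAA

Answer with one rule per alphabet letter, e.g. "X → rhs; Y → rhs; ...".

A->BCC, B->BA, C->A

  step 1 ⇒ step 2: BCCBCCBABCC ⇒ BA·A·A·BA·A·A·BA·BCC·BA·A·A
    A ↦ BCC
    B ↦ BA
    C ↦ A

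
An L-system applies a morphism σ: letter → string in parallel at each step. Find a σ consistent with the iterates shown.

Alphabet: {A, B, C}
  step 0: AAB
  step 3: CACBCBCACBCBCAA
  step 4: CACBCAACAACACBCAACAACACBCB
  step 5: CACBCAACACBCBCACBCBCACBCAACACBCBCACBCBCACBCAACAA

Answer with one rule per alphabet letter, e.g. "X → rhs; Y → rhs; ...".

  step 4 ⇒ step 5: CACBCAACAACACBCAACAACACBCB ⇒ CA·CB·CA·A·CA·CB·CB·CA·CB·CB·CA·CB·CA·A·CA·CB·CB·CA·CB·CB·CA·CB·CA·A·CA·A
    A ↦ CB
    B ↦ A
    C ↦ CA

A->CB, B->A, C->CA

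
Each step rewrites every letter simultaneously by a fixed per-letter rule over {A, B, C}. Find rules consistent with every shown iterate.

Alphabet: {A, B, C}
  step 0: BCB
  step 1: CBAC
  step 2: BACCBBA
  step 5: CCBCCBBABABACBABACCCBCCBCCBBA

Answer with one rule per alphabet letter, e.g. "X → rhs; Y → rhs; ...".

  step 1 ⇒ step 2: CBAC ⇒ BA·C·CB·BA
    A ↦ CB
    B ↦ C
    C ↦ BA

A->CB, B->C, C->BA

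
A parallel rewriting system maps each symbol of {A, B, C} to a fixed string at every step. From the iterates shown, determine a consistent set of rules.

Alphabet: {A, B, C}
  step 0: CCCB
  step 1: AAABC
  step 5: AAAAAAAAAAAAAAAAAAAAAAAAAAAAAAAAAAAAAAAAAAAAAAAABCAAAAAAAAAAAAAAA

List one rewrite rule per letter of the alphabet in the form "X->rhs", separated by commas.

  step 0 ⇒ step 1: CCCB ⇒ A·A·A·BC
    B ↦ BC
    C ↦ A
    A ↦ AA  (constrained at step 1)

A->AA, B->BC, C->A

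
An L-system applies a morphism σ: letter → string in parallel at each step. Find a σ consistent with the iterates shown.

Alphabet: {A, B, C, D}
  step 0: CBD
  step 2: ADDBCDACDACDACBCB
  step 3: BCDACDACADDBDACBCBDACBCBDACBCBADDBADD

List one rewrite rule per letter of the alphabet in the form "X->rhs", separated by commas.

A->BC, B->ADD, C->B, D->DAC

  step 2 ⇒ step 3: ADDBCDACDACDACBCB ⇒ BC·DAC·DAC·ADD·B·DAC·BC·B·DAC·BC·B·DAC·BC·B·ADD·B·ADD
    A ↦ BC
    B ↦ ADD
    C ↦ B
    D ↦ DAC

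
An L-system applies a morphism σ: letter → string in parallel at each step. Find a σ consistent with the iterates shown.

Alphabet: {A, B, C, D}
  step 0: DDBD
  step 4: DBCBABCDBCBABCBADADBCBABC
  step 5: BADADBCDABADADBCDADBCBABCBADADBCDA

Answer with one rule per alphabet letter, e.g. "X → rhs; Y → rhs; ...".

A->BC, B->D, C->A, D->BA

  step 4 ⇒ step 5: DBCBABCDBCBABCBADADBCBABC ⇒ BA·D·A·D·BC·D·A·BA·D·A·D·BC·D·A·D·BC·BA·BC·BA·D·A·D·BC·D·A
    A ↦ BC
    B ↦ D
    C ↦ A
    D ↦ BA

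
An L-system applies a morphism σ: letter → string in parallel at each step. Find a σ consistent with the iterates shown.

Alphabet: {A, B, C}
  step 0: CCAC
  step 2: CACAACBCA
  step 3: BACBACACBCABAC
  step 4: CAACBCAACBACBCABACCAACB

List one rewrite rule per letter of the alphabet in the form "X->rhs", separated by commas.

  step 3 ⇒ step 4: BACBACACBCABAC ⇒ CA·AC·B·CA·AC·B·AC·B·CA·B·AC·CA·AC·B
    A ↦ AC
    B ↦ CA
    C ↦ B

A->AC, B->CA, C->B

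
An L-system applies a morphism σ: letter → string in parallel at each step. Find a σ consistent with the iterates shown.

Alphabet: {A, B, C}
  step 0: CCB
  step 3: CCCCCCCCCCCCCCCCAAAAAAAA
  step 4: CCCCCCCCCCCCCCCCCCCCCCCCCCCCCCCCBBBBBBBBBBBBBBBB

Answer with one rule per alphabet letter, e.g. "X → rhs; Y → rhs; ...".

  step 3 ⇒ step 4: CCCCCCCCCCCCCCCCAAAAAAAA ⇒ CC·CC·CC·CC·CC·CC·CC·CC·CC·CC·CC·CC·CC·CC·CC·CC·BB·BB·BB·BB·BB·BB·BB·BB
    A ↦ BB
    C ↦ CC
    B ↦ AA  (constrained at step 0)

A->BB, B->AA, C->CC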